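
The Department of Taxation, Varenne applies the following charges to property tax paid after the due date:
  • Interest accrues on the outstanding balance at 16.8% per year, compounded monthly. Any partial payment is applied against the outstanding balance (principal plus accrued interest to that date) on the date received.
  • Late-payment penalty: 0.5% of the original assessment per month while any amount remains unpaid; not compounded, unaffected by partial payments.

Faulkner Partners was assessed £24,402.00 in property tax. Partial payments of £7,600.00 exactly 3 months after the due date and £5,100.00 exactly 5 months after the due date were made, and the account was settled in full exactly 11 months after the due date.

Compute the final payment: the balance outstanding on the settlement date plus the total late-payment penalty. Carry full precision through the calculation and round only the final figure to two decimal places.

Monthly rate = 16.8% ÷ 12 = 1.4%
Balance at month 3: £24,402.0000 × (1 + 0.014)^3 = £25,441.2993…
After £7,600.00 payment: £25,441.2993… − £7,600.00 = £17,841.2993…
Balance at month 5: £17,841.2993… × (1 + 0.014)^2 = £18,344.3526…
After £5,100.00 payment: £18,344.3526… − £5,100.00 = £13,244.3526…
Balance at month 11: £13,244.3526… × (1 + 0.014)^6 = £14,396.5512…
Penalty: 11 × 0.5% × £24,402.00 = £1,342.11
Final settlement = outstanding balance + penalty = £14,396.5512… + £1,342.11 = £15,738.66

£15,738.66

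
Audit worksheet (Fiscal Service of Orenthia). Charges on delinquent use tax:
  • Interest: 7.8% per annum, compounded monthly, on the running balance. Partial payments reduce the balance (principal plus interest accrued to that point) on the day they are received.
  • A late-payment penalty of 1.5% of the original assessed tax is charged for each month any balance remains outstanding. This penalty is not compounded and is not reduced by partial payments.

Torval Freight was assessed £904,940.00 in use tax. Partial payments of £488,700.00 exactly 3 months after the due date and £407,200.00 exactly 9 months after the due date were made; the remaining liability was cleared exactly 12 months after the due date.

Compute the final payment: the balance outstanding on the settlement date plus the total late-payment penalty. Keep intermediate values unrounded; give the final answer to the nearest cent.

Monthly rate = 7.8% ÷ 12 = 0.65%
Balance at month 3: £904,940.0000 × (1 + 0.0065)^3 = £922,701.2797…
After £488,700.00 payment: £922,701.2797… − £488,700.00 = £434,001.2797…
Balance at month 9: £434,001.2797… × (1 + 0.0065)^6 = £451,204.7733…
After £407,200.00 payment: £451,204.7733… − £407,200.00 = £44,004.7733…
Balance at month 12: £44,004.7733… × (1 + 0.0065)^3 = £44,868.4561…
Penalty: 12 × 1.5% × £904,940.00 = £162,889.20
Final settlement = outstanding balance + penalty = £44,868.4561… + £162,889.20 = £207,757.66

£207,757.66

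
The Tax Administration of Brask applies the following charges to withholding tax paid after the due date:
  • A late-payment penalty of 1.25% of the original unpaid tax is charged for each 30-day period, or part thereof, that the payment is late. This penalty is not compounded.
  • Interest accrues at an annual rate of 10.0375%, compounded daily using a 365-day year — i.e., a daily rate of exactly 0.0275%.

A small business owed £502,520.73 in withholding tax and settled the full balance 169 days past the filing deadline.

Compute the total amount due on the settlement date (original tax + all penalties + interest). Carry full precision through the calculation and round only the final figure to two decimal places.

Penalty periods: ⌈169/30⌉ = 6; penalty = 6 × 1.25% × £502,520.73 = £37,689.05…
Interest: £502,520.73 × ((1 + 0.000275)^169 − 1) = £502,520.73 × 0.04756520… = £23,902.4972…
Total = £502,520.73 + £37,689.0548… + £23,902.4972… = £564,112.28

£564,112.28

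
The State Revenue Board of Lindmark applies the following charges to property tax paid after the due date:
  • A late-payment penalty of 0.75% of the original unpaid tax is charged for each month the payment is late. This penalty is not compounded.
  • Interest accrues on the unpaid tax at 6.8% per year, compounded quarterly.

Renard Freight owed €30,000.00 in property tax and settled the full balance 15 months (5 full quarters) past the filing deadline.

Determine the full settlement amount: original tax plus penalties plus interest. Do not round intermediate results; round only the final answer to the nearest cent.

Late-payment penalty = 0.75% × €30,000.00 × 15 mo = €3,375.00
Interest (6.8%/yr ÷ 4 = 1.7%/quarter): €30,000.00 × ((1 + 0.017)^5 − 1) = €2,638.1865…
Total = €30,000.00 + €3,375.0000 + €2,638.1865… = €36,013.19

€36,013.19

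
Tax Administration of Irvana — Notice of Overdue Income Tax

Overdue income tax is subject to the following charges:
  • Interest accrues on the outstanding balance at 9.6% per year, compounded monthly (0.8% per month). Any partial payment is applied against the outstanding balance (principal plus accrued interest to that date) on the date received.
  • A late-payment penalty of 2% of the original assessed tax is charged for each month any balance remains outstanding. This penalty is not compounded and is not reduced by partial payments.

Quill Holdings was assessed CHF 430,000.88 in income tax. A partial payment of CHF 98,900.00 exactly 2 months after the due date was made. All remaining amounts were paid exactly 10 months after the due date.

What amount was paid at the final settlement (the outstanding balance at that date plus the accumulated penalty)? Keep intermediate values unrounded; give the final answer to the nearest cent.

CHF 446,256.63

Balance at month 2: CHF 430,000.8800 × (1 + 0.008)^2 = CHF 436,908.4141…
After CHF 98,900.00 payment: CHF 436,908.4141… − CHF 98,900.00 = CHF 338,008.4141…
Balance at month 10: CHF 338,008.4141… × (1 + 0.008)^8 = CHF 360,256.4526…
Penalty: 10 × 2% × CHF 430,000.88 = CHF 86,000.18…
Final settlement = outstanding balance + penalty = CHF 360,256.4526… + CHF 86,000.18… = CHF 446,256.63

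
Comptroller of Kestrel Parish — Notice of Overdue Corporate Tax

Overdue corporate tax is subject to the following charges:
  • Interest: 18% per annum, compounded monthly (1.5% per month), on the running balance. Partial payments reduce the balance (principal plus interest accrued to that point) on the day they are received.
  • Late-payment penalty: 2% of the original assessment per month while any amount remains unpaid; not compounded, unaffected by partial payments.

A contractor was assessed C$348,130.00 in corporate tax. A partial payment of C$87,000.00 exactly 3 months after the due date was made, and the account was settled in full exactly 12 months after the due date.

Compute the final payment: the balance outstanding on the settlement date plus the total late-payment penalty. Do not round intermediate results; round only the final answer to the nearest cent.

C$400,306.83

Balance at month 3: C$348,130.0000 × (1 + 0.015)^3 = C$364,032.0127…
After C$87,000.00 payment: C$364,032.0127… − C$87,000.00 = C$277,032.0127…
Balance at month 12: C$277,032.0127… × (1 + 0.015)^9 = C$316,755.6262…
Penalty: 12 × 2% × C$348,130.00 = C$83,551.20
Final settlement = outstanding balance + penalty = C$316,755.6262… + C$83,551.20 = C$400,306.83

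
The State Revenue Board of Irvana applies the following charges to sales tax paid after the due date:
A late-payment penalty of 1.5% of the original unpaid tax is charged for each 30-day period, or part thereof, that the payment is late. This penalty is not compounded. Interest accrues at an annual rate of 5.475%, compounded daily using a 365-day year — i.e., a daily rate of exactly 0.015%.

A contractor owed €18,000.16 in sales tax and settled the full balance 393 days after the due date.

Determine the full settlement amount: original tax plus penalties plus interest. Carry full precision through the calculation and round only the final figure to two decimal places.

€22,873.12

Penalty periods: ⌈393/30⌉ = 14; penalty = 14 × 1.5% × €18,000.16 = €3,780.03…
Interest: €18,000.16 × ((1 + 0.00015)^393 − 1) = €18,000.16 × 0.06071751… = €1,092.9250…
Total = €18,000.16 + €3,780.0336 + €1,092.9250… = €22,873.12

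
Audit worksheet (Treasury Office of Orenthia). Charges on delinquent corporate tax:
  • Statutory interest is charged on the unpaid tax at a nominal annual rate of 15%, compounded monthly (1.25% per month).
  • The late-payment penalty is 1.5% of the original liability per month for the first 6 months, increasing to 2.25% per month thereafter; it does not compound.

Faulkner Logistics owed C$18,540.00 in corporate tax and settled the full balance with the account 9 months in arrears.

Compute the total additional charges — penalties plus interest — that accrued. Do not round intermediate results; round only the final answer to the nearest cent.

Penalty, months 1–6: 6 × 1.5% × C$18,540.00 = C$1,668.60
Penalty, months 7–9: 3 × 2.25% × C$18,540.00 = C$1,251.45
Interest: C$18,540.00 × ((1 + 0.0125)^9 − 1) = C$18,540.00 × 0.1182922… = C$2,193.1370…
Penalties + interest = C$2,920.0500 + C$2,193.1370… = C$5,113.19

C$5,113.19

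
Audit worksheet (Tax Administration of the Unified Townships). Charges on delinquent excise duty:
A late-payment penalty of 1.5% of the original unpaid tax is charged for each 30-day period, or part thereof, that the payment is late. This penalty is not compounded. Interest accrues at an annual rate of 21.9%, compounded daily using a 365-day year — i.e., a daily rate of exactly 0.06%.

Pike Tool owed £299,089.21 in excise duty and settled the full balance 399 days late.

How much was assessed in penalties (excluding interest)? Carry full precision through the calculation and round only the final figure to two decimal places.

£62,808.73

Penalty periods: ⌈399/30⌉ = 14; penalty = 14 × 1.5% × £299,089.21 = £62,808.73…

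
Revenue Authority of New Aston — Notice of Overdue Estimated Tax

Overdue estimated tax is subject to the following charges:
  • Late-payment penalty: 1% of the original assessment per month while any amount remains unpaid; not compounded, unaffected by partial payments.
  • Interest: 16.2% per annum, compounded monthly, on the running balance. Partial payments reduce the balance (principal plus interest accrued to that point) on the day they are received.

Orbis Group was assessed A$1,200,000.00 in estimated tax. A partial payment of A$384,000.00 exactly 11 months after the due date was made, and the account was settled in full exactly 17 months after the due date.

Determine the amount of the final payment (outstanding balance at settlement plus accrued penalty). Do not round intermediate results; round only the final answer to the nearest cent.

A$1,295,076.30

Monthly rate = 16.2% ÷ 12 = 1.35%
Balance at month 11: A$1,200,000.0000 × (1 + 0.0135)^11 = A$1,390,729.0594…
After A$384,000.00 payment: A$1,390,729.0594… − A$384,000.00 = A$1,006,729.0594…
Balance at month 17: A$1,006,729.0594… × (1 + 0.0135)^6 = A$1,091,076.3017…
Penalty: 17 × 1% × A$1,200,000.00 = A$204,000.00
Final settlement = outstanding balance + penalty = A$1,091,076.3017… + A$204,000.00 = A$1,295,076.30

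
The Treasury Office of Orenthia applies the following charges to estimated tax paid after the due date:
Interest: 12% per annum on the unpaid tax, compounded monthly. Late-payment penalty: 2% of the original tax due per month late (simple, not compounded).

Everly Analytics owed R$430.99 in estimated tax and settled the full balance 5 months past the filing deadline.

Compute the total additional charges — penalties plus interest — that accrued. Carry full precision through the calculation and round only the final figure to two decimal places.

R$65.08

Late-payment penalty = 2% × R$430.99 × 5 mo = R$43.10…
Interest (12%/yr ÷ 12 = 1%/month): R$430.99 × ((1 + 0.01)^5 − 1) = R$21.9848…
Penalties + interest = R$43.0990 + R$21.9848… = R$65.08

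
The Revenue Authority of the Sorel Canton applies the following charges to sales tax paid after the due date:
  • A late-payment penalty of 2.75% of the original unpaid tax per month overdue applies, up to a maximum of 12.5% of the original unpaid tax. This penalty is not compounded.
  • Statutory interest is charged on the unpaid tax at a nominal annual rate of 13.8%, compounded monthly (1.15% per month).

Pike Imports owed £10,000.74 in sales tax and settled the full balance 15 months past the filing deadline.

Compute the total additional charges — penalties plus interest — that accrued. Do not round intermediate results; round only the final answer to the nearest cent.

£3,121.26

Penalty (uncapped): 15 × 2.75% × £10,000.74 = £4,125.31…; cap = 12.5% × £10,000.74 = £1,250.09… → penalty = £1,250.09…
Interest: £10,000.74 × ((1 + 0.0115)^15 − 1) = £10,000.74 × 0.1871027… = £1,871.1658…
Penalties + interest = £1,250.0925 + £1,871.1658… = £3,121.26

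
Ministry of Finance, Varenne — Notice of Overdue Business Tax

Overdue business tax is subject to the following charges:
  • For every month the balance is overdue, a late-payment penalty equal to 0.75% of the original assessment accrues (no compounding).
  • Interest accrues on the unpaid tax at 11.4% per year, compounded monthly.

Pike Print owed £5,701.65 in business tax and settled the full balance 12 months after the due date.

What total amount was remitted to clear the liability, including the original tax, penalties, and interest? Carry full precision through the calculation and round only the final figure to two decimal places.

Late-payment penalty = 0.75% × £5,701.65 × 12 mo = £513.15…
Interest (11.4%/yr ÷ 12 = 0.95%/month): £5,701.65 × ((1 + 0.0095)^12 − 1) = £685.0488…
Total = £5,701.65 + £513.1485 + £685.0488… = £6,899.85

£6,899.85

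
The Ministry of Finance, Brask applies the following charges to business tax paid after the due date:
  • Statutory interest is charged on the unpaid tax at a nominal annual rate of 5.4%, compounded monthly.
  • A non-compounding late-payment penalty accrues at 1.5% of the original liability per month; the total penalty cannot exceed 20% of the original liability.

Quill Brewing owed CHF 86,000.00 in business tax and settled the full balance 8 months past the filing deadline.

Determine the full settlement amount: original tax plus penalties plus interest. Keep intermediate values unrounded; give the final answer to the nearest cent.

CHF 99,465.20

Penalty: 8 × 1.5% × CHF 86,000.00 = CHF 10,320.00 (below the 20% cap of CHF 17,200.00)
Interest (5.4%/yr ÷ 12 = 0.45%/month): CHF 86,000.00 × ((1 + 0.0045)^8 − 1) = CHF 3,145.2033…
Total = CHF 86,000.00 + CHF 10,320.0000 + CHF 3,145.2033… = CHF 99,465.20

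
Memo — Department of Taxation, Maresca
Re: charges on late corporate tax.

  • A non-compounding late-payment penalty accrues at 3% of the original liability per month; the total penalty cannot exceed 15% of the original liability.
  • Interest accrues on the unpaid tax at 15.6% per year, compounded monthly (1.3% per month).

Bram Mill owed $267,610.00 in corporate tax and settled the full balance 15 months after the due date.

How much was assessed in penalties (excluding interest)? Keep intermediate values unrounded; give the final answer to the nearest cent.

Penalty (uncapped): 15 × 3% × $267,610.00 = $120,424.50; cap = 15% × $267,610.00 = $40,141.50 → penalty = $40,141.50

$40,141.50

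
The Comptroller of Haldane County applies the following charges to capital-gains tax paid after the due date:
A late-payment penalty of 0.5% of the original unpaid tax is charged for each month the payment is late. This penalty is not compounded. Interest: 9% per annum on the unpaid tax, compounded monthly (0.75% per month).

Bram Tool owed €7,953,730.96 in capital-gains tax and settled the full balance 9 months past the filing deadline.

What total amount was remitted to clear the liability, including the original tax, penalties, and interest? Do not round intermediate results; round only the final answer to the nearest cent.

€8,864,917.05

Late-payment penalty = 0.5% × €7,953,730.96 × 9 mo = €357,917.89…
Interest: €7,953,730.96 × ((1 + 0.0075)^9 − 1) = €7,953,730.96 × 0.0695608… = €553,268.2002…
Total = €7,953,730.96 + €357,917.8932 + €553,268.2002… = €8,864,917.05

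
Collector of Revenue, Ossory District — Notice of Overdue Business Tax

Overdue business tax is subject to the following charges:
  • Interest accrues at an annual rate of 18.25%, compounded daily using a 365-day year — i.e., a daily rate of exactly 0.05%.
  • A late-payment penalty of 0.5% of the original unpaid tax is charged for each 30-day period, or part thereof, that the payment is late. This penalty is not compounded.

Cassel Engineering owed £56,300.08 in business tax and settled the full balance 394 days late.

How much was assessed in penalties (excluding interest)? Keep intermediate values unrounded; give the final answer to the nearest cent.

Penalty periods: ⌈394/30⌉ = 14; penalty = 14 × 0.5% × £56,300.08 = £3,941.01…

£3,941.01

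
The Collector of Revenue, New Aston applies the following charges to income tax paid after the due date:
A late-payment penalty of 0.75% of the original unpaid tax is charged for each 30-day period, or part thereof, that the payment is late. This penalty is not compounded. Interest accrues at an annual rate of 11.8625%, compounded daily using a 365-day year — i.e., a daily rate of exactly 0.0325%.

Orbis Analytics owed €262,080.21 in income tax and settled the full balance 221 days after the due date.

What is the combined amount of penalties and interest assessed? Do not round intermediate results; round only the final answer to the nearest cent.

€35,237.93

Penalty periods: ⌈221/30⌉ = 8; penalty = 8 × 0.75% × €262,080.21 = €15,724.81…
Interest: €262,080.21 × ((1 + 0.000325)^221 − 1) = €262,080.21 × 0.07445476… = €19,513.1186…
Penalties + interest = €15,724.8126 + €19,513.1186… = €35,237.93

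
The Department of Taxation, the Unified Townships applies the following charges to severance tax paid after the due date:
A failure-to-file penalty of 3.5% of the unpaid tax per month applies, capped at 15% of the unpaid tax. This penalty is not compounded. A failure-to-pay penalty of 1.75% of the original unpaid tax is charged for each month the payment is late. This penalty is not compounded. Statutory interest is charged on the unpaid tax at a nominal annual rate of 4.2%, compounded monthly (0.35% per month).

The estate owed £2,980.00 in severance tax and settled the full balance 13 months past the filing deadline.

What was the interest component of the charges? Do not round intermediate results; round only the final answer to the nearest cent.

Interest: £2,980.00 × ((1 + 0.0035)^13 − 1) = £2,980.00 × 0.0464679… = £138.4743…

£138.47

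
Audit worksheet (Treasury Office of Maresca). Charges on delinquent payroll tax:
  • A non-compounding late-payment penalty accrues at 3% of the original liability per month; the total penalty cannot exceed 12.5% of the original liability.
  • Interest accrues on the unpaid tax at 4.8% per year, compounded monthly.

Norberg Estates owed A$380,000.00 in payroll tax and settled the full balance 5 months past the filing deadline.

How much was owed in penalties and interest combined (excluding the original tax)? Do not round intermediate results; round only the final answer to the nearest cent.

A$55,161.04

Penalty (uncapped): 5 × 3% × A$380,000.00 = A$57,000.00; cap = 12.5% × A$380,000.00 = A$47,500.00 → penalty = A$47,500.00
Interest (4.8%/yr ÷ 12 = 0.4%/month): A$380,000.00 × ((1 + 0.004)^5 − 1) = A$7,661.0437…
Penalties + interest = A$47,500.0000 + A$7,661.0437… = A$55,161.04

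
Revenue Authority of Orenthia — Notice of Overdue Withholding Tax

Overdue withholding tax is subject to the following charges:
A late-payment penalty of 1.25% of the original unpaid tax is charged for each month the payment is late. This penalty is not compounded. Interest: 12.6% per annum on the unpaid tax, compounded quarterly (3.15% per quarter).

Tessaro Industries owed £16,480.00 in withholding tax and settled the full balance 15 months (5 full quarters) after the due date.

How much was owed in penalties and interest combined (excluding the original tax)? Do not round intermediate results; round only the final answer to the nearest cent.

£5,854.36

Late-payment penalty: 15 × 1.25% × £16,480.00 = £3,090.00
Interest: £16,480.00 × ((1 + 0.0315)^5 − 1) = £16,480.00 × 0.1677400… = £2,764.3554…
Penalties + interest = £3,090.0000 + £2,764.3554… = £5,854.36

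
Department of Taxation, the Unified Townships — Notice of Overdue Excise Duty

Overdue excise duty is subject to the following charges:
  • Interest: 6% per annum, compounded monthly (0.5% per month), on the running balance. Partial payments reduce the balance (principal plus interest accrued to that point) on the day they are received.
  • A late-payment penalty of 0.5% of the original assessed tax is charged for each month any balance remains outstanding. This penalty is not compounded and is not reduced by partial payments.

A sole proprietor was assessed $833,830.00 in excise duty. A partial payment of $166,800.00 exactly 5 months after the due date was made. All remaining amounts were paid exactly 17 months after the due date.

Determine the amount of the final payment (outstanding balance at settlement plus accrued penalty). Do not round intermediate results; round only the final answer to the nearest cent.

Balance at month 5: $833,830.0000 × (1 + 0.005)^5 = $854,885.2524…
After $166,800.00 payment: $854,885.2524… − $166,800.00 = $688,085.2524…
Balance at month 17: $688,085.2524… × (1 + 0.005)^12 = $730,524.8451…
Penalty: 17 × 0.5% × $833,830.00 = $70,875.55
Final settlement = outstanding balance + penalty = $730,524.8451… + $70,875.55 = $801,400.40

$801,400.40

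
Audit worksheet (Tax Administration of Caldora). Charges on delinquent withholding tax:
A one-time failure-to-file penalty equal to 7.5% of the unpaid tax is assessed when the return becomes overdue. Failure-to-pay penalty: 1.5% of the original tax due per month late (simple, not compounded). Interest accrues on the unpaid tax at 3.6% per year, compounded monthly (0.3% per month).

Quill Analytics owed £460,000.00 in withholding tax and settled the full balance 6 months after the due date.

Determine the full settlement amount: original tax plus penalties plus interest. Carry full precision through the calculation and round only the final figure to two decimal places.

Failure-to-file penalty: 7.5% × £460,000.00 = £34,500.00
Failure-to-pay penalty: 6 × 1.5% × £460,000.00 = £41,400.00
Interest: £460,000.00 × ((1 + 0.003)^6 − 1) = £460,000.00 × 0.0181355… = £8,342.3490…
Total = £460,000.00 + £75,900.0000 + £8,342.3490… = £544,242.35

£544,242.35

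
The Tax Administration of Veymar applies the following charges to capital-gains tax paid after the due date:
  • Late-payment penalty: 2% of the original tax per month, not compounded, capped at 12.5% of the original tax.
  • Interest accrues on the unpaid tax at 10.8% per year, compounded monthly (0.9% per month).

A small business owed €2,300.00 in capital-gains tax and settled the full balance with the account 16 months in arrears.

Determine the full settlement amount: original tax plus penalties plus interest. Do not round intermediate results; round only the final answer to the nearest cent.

€2,942.02

Penalty (uncapped): 16 × 2% × €2,300.00 = €736.00; cap = 12.5% × €2,300.00 = €287.50 → penalty = €287.50
Interest: €2,300.00 × ((1 + 0.009)^16 − 1) = €2,300.00 × 0.1541404… = €354.5230…
Total = €2,300.00 + €287.5000 + €354.5230… = €2,942.02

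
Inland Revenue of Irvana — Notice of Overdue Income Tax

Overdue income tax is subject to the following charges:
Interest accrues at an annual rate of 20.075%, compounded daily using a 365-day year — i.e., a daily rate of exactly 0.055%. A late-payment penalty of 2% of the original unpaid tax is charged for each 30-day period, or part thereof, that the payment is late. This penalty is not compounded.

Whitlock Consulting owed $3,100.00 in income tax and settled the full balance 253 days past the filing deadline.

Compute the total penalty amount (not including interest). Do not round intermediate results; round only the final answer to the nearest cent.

Penalty periods: ⌈253/30⌉ = 9; penalty = 9 × 2% × $3,100.00 = $558.00

$558.00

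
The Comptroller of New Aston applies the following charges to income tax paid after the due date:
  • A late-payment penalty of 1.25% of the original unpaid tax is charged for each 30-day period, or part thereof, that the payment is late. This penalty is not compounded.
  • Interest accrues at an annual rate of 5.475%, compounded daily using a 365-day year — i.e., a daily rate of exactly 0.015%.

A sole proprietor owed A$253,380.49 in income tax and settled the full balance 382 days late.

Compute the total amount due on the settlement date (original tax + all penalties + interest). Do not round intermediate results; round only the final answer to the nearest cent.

A$309,496.39

Penalty periods: ⌈382/30⌉ = 13; penalty = 13 × 1.25% × A$253,380.49 = A$41,174.33…
Interest: A$253,380.49 × ((1 + 0.00015)^382 − 1) = A$253,380.49 × 0.05896890… = A$14,941.5699…
Total = A$253,380.49 + A$41,174.3296… + A$14,941.5699… = A$309,496.39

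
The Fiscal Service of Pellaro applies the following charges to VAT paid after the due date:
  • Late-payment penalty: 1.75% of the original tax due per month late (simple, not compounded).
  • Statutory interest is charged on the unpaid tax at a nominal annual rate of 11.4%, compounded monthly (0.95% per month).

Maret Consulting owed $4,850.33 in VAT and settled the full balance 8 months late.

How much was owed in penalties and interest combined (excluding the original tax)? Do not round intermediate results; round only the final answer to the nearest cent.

$1,060.16

Late-payment penalty: 8 × 1.75% × $4,850.33 = $679.05…
Interest: $4,850.33 × ((1 + 0.0095)^8 − 1) = $4,850.33 × 0.0785756… = $381.1175…
Penalties + interest = $679.0462 + $381.1175… = $1,060.16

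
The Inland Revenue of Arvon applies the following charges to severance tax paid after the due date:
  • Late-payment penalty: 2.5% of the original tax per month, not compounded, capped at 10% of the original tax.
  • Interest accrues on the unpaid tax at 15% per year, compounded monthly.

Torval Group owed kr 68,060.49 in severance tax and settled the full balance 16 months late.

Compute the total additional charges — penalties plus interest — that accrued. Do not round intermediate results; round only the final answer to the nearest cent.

kr 21,771.84

Penalty (uncapped): 16 × 2.5% × kr 68,060.49 = kr 27,224.20…; cap = 10% × kr 68,060.49 = kr 6,806.05… → penalty = kr 6,806.05…
Interest (15%/yr ÷ 12 = 1.25%/month): kr 68,060.49 × ((1 + 0.0125)^16 − 1) = kr 14,965.7904…
Penalties + interest = kr 6,806.0490 + kr 14,965.7904… = kr 21,771.84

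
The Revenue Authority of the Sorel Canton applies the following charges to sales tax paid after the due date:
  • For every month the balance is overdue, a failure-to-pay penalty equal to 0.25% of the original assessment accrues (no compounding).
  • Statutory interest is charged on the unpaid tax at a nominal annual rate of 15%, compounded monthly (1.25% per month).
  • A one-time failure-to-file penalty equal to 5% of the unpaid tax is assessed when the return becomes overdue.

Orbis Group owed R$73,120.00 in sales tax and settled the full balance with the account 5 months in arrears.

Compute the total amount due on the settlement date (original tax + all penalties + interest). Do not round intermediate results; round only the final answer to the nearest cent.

Failure-to-file penalty: 5% × R$73,120.00 = R$3,656.00
Failure-to-pay penalty = 0.25% × R$73,120.00 × 5 mo = R$914.00
Interest: R$73,120.00 × ((1 + 0.0125)^5 − 1) = R$73,120.00 × 0.0640822… = R$4,685.6871…
Total = R$73,120.00 + R$4,570.0000 + R$4,685.6871… = R$82,375.69

R$82,375.69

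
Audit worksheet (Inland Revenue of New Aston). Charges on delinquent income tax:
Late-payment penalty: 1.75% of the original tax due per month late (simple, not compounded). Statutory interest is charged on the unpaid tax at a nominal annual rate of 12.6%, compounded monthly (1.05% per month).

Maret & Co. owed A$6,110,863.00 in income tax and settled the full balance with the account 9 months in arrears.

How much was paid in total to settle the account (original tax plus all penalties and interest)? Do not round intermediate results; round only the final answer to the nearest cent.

Late-payment penalty = 1.75% × A$6,110,863.00 × 9 mo = A$962,460.92…
Interest: A$6,110,863.00 × ((1 + 0.0105)^9 − 1) = A$6,110,863.00 × 0.0985678… = A$602,334.2501…
Total = A$6,110,863.00 + A$962,460.9225 + A$602,334.2501… = A$7,675,658.17

A$7,675,658.17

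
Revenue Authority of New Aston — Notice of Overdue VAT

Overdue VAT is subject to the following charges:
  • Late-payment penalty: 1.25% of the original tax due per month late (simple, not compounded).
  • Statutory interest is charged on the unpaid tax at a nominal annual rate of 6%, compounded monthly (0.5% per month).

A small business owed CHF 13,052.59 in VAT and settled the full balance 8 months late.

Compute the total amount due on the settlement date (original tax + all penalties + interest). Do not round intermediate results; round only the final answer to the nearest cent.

Late-payment penalty: 8 × 1.25% × CHF 13,052.59 = CHF 1,305.26…
Interest: CHF 13,052.59 × ((1 + 0.005)^8 − 1) = CHF 13,052.59 × 0.0407070… = CHF 531.3324…
Total = CHF 13,052.59 + CHF 1,305.2590 + CHF 531.3324… = CHF 14,889.18

CHF 14,889.18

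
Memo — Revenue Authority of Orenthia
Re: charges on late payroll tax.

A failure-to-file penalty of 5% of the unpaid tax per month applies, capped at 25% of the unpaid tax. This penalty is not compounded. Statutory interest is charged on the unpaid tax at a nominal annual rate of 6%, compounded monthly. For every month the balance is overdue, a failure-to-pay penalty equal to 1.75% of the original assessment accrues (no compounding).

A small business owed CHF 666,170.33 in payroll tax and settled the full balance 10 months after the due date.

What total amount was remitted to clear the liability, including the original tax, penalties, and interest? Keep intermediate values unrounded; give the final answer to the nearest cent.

CHF 983,360.76

Failure-to-file: 10 × 5% × CHF 666,170.33 = CHF 333,085.17…, capped at 25% × CHF 666,170.33 = CHF 166,542.58…
Failure-to-pay penalty = 1.75% × CHF 666,170.33 × 10 mo = CHF 116,579.81…
Interest (6%/yr ÷ 12 = 0.5%/month): CHF 666,170.33 × ((1 + 0.005)^10 − 1) = CHF 34,068.0386…
Total = CHF 666,170.33 + CHF 283,122.3903… + CHF 34,068.0386… = CHF 983,360.76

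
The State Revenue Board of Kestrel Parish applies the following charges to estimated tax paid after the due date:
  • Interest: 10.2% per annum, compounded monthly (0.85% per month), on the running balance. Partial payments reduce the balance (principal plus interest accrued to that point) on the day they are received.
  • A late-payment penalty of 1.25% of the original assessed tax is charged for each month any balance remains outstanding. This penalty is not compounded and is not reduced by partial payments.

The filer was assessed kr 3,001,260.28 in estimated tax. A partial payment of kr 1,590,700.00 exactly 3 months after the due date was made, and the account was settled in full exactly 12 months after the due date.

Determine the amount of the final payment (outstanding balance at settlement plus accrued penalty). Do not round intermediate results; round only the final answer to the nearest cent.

Balance at month 3: kr 3,001,260.2800 × (1 + 0.0085)^3 = kr 3,078,444.7835…
After kr 1,590,700.00 payment: kr 3,078,444.7835… − kr 1,590,700.00 = kr 1,487,744.7835…
Balance at month 12: kr 1,487,744.7835… × (1 + 0.0085)^9 = kr 1,605,504.6180…
Penalty: 12 × 1.25% × kr 3,001,260.28 = kr 450,189.04…
Final settlement = outstanding balance + penalty = kr 1,605,504.6180… + kr 450,189.04… = kr 2,055,693.66

kr 2,055,693.66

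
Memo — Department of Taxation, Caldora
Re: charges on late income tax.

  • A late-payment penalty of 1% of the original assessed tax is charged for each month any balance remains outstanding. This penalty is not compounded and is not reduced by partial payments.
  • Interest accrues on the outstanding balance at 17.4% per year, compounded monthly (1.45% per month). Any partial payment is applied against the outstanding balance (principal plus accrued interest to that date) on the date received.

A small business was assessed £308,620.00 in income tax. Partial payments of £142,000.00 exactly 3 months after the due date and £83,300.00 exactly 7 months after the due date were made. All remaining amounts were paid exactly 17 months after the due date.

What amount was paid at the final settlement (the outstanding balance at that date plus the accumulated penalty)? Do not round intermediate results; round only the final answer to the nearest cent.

£176,753.65

Balance at month 3: £308,620.0000 × (1 + 0.0145)^3 = £322,240.5729…
After £142,000.00 payment: £322,240.5729… − £142,000.00 = £180,240.5729…
Balance at month 7: £180,240.5729… × (1 + 0.0145)^4 = £190,924.1056…
After £83,300.00 payment: £190,924.1056… − £83,300.00 = £107,624.1056…
Balance at month 17: £107,624.1056… × (1 + 0.0145)^10 = £124,288.2488…
Penalty: 17 × 1% × £308,620.00 = £52,465.40
Final settlement = outstanding balance + penalty = £124,288.2488… + £52,465.40 = £176,753.65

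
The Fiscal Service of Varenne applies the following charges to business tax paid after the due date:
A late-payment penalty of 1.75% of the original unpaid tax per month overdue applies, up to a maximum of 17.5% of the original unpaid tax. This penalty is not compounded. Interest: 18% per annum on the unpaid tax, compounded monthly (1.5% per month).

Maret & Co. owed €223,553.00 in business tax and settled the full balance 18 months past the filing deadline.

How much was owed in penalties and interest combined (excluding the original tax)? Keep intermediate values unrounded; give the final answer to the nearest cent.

€107,828.70

Penalty (uncapped): 18 × 1.75% × €223,553.00 = €70,419.20…; cap = 17.5% × €223,553.00 = €39,121.78… → penalty = €39,121.78…
Interest: €223,553.00 × ((1 + 0.015)^18 − 1) = €223,553.00 × 0.3073406… = €68,706.9212…
Penalties + interest = €39,121.7750 + €68,706.9212… = €107,828.70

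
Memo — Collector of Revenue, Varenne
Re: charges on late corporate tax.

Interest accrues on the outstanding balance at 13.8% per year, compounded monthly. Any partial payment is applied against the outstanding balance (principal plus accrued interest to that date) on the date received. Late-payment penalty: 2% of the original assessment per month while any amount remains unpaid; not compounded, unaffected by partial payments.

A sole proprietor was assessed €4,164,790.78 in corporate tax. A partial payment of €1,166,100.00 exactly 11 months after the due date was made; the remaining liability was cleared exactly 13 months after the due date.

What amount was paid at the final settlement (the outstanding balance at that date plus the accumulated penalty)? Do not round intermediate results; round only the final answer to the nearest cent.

Monthly rate = 13.8% ÷ 12 = 1.15%
Balance at month 11: €4,164,790.7800 × (1 + 0.0115)^11 = €4,723,000.0209…
After €1,166,100.00 payment: €4,723,000.0209… − €1,166,100.00 = €3,556,900.0209…
Balance at month 13: €3,556,900.0209… × (1 + 0.0115)^2 = €3,639,179.1214…
Penalty: 13 × 2% × €4,164,790.78 = €1,082,845.60…
Final settlement = outstanding balance + penalty = €3,639,179.1214… + €1,082,845.60… = €4,722,024.72

€4,722,024.72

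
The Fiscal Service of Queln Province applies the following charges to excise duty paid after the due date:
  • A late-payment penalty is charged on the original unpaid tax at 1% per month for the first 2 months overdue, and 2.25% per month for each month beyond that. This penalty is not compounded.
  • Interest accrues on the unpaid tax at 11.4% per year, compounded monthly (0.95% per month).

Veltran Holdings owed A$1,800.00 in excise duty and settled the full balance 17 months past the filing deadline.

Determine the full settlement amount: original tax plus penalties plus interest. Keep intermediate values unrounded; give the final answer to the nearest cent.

A$2,757.38

Penalty, months 1–2: 2 × 1% × A$1,800.00 = A$36.00
Penalty, months 3–17: 15 × 2.25% × A$1,800.00 = A$607.50
Interest: A$1,800.00 × ((1 + 0.0095)^17 − 1) = A$1,800.00 × 0.1743769… = A$313.8784…
Total = A$1,800.00 + A$643.5000 + A$313.8784… = A$2,757.38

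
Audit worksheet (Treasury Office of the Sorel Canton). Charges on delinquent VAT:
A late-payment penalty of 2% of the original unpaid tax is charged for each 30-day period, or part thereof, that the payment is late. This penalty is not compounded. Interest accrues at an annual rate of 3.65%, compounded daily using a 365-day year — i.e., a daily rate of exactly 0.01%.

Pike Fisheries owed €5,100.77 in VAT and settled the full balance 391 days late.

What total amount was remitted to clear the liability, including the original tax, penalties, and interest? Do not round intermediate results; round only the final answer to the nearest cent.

€6,732.37

Penalty periods: ⌈391/30⌉ = 14; penalty = 14 × 2% × €5,100.77 = €1,428.22…
Interest: €5,100.77 × ((1 + 0.0001)^391 − 1) = €5,100.77 × 0.03987243… = €203.3801…
Total = €5,100.77 + €1,428.2156 + €203.3801… = €6,732.37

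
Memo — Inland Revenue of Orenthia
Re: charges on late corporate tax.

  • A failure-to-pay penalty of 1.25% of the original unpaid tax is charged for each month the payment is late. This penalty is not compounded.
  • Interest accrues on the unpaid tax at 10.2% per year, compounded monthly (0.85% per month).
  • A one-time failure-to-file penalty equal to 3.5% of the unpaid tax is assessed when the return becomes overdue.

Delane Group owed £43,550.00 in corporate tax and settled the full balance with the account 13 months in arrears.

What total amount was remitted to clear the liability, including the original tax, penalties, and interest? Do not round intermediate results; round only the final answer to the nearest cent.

£57,216.64

Failure-to-file penalty: 3.5% × £43,550.00 = £1,524.25
Failure-to-pay penalty = 1.25% × £43,550.00 × 13 mo = £7,076.88…
Interest: £43,550.00 × ((1 + 0.0085)^13 − 1) = £43,550.00 × 0.1163149… = £5,065.5152…
Total = £43,550.00 + £8,601.1250 + £5,065.5152… = £57,216.64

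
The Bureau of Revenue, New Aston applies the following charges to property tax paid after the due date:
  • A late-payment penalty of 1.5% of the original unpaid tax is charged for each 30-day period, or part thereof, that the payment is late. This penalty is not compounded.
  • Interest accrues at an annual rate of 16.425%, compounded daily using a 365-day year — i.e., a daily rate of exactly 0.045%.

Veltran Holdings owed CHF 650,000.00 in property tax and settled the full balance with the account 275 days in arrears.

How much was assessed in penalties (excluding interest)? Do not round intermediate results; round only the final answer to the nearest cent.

CHF 97,500.00

Penalty periods: ⌈275/30⌉ = 10; penalty = 10 × 1.5% × CHF 650,000.00 = CHF 97,500.00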